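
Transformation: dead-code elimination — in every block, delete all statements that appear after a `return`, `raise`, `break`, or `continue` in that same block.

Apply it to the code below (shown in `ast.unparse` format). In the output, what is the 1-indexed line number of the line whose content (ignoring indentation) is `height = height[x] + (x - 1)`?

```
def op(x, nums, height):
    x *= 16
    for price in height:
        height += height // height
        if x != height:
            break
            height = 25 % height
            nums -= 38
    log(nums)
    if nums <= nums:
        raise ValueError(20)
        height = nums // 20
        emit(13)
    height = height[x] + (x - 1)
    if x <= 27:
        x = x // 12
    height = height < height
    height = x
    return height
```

Transformed code:
def op(x, nums, height):
    x *= 16
    for price in height:
        height += height // height
        if x != height:
            break
    log(nums)
    if nums <= nums:
        raise ValueError(20)
    height = height[x] + (x - 1)
    if x <= 27:
        x = x // 12
    height = height < height
    height = x
    return height

10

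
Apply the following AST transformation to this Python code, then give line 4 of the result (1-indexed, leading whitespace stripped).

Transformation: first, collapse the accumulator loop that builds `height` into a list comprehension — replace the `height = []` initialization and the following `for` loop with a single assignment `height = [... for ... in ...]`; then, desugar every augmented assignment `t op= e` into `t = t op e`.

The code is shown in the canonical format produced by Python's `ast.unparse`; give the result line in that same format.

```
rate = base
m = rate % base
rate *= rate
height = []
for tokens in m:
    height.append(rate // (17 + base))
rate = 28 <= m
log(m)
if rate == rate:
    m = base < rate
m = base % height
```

height = [rate // (17 + base) for tokens in m]

Transformed code:
rate = base
m = rate % base
rate = rate * rate
height = [rate // (17 + base) for tokens in m]
rate = 28 <= m
log(m)
if rate == rate:
    m = base < rate
m = base % height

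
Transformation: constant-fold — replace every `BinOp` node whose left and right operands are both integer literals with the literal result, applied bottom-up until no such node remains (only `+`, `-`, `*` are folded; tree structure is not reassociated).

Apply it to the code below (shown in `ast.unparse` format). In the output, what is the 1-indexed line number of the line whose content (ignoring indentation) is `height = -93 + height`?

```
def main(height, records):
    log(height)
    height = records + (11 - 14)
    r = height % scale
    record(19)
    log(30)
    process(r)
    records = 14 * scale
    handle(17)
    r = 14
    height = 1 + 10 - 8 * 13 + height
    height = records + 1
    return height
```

Transformed code:
def main(height, records):
    log(height)
    height = records + -3
    r = height % scale
    record(19)
    log(30)
    process(r)
    records = 14 * scale
    handle(17)
    r = 14
    height = -93 + height
    height = records + 1
    return height

11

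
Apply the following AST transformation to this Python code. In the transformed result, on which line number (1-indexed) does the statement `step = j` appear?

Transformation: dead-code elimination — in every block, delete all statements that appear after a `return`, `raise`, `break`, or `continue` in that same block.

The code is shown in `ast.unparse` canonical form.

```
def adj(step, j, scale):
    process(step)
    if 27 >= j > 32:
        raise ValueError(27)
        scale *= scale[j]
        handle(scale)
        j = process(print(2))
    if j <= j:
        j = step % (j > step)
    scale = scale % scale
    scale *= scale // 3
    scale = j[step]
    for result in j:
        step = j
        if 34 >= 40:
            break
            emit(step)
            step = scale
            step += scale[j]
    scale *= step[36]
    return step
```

Transformed code:
def adj(step, j, scale):
    process(step)
    if 27 >= j > 32:
        raise ValueError(27)
    if j <= j:
        j = step % (j > step)
    scale = scale % scale
    scale *= scale // 3
    scale = j[step]
    for result in j:
        step = j
        if 34 >= 40:
            break
    scale *= step[36]
    return step

11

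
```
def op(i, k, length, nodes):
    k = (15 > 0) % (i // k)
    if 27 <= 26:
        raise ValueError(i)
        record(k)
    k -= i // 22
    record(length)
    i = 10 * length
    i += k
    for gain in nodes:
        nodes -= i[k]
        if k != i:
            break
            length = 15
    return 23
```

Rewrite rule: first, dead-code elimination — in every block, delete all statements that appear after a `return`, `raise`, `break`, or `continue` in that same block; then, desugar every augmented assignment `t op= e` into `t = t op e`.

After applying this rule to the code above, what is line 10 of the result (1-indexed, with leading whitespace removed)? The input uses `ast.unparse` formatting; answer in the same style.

nodes = nodes - i[k]

Transformed code:
def op(i, k, length, nodes):
    k = (15 > 0) % (i // k)
    if 27 <= 26:
        raise ValueError(i)
    k = k - i // 22
    record(length)
    i = 10 * length
    i = i + k
    for gain in nodes:
        nodes = nodes - i[k]
        if k != i:
            break
    return 23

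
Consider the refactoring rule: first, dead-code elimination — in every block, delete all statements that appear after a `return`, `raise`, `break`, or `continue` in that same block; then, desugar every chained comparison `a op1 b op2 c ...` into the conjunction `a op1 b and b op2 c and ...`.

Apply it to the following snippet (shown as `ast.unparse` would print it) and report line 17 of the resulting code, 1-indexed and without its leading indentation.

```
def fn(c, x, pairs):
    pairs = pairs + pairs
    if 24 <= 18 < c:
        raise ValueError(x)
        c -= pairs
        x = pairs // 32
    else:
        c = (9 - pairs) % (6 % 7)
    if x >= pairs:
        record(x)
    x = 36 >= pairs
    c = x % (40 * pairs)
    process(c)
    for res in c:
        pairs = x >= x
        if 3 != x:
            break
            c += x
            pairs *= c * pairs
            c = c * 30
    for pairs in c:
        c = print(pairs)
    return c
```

c = print(pairs)

Transformed code:
def fn(c, x, pairs):
    pairs = pairs + pairs
    if 24 <= 18 and 18 < c:
        raise ValueError(x)
    else:
        c = (9 - pairs) % (6 % 7)
    if x >= pairs:
        record(x)
    x = 36 >= pairs
    c = x % (40 * pairs)
    process(c)
    for res in c:
        pairs = x >= x
        if 3 != x:
            break
    for pairs in c:
        c = print(pairs)
    return c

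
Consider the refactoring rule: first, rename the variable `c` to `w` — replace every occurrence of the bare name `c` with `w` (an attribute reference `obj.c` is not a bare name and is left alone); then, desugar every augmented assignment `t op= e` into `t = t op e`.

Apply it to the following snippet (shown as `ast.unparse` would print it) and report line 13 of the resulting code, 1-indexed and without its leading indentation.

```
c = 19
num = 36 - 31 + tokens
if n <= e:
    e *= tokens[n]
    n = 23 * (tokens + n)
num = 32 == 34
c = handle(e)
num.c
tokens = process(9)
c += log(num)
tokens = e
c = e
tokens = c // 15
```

tokens = w // 15

Transformed code:
w = 19
num = 36 - 31 + tokens
if n <= e:
    e = e * tokens[n]
    n = 23 * (tokens + n)
num = 32 == 34
w = handle(e)
num.c
tokens = process(9)
w = w + log(num)
tokens = e
w = e
tokens = w // 15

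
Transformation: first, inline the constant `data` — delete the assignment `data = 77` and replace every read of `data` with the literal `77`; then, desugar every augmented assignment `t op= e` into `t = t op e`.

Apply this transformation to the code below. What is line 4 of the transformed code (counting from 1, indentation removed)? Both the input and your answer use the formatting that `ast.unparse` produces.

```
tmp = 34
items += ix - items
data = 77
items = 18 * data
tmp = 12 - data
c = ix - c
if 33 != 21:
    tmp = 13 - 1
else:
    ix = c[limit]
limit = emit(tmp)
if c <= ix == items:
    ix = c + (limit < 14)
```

Transformed code:
tmp = 34
items = items + (ix - items)
items = 18 * 77
tmp = 12 - 77
c = ix - c
if 33 != 21:
    tmp = 13 - 1
else:
    ix = c[limit]
limit = emit(tmp)
if c <= ix == items:
    ix = c + (limit < 14)

tmp = 12 - 77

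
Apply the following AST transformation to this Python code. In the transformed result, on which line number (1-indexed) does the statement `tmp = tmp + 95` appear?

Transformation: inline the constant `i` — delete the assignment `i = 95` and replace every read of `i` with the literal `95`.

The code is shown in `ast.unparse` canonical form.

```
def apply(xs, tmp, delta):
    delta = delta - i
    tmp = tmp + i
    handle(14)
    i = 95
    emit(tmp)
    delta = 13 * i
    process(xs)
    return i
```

3

Transformed code:
def apply(xs, tmp, delta):
    delta = delta - 95
    tmp = tmp + 95
    handle(14)
    emit(tmp)
    delta = 13 * 95
    process(xs)
    return 95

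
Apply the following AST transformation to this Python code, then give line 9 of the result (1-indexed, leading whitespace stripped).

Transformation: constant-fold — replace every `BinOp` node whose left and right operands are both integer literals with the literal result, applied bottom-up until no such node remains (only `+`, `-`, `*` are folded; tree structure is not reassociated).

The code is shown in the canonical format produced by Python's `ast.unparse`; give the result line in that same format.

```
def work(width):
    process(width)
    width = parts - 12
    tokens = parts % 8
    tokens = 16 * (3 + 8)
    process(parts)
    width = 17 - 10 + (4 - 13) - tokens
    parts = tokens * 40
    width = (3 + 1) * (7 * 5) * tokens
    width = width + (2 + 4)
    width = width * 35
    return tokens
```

width = 140 * tokens

Transformed code:
def work(width):
    process(width)
    width = parts - 12
    tokens = parts % 8
    tokens = 176
    process(parts)
    width = -2 - tokens
    parts = tokens * 40
    width = 140 * tokens
    width = width + 6
    width = width * 35
    return tokens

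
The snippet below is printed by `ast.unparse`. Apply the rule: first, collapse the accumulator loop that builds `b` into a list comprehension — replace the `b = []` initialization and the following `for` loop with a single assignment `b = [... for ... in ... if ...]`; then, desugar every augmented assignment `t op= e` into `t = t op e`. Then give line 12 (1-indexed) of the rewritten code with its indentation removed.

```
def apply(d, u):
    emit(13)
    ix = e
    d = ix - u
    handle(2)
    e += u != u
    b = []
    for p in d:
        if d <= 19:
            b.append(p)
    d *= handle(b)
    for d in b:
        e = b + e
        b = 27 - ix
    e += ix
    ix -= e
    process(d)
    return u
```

e = e + ix

Transformed code:
def apply(d, u):
    emit(13)
    ix = e
    d = ix - u
    handle(2)
    e = e + (u != u)
    b = [p for p in d if d <= 19]
    d = d * handle(b)
    for d in b:
        e = b + e
        b = 27 - ix
    e = e + ix
    ix = ix - e
    process(d)
    return u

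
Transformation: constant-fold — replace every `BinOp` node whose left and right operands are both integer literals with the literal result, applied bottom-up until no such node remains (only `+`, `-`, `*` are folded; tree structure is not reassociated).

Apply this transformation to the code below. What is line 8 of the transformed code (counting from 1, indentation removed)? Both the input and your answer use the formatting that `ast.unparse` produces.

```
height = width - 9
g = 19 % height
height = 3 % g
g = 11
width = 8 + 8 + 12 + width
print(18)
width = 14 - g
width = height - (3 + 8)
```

Transformed code:
height = width - 9
g = 19 % height
height = 3 % g
g = 11
width = 28 + width
print(18)
width = 14 - g
width = height - 11

width = height - 11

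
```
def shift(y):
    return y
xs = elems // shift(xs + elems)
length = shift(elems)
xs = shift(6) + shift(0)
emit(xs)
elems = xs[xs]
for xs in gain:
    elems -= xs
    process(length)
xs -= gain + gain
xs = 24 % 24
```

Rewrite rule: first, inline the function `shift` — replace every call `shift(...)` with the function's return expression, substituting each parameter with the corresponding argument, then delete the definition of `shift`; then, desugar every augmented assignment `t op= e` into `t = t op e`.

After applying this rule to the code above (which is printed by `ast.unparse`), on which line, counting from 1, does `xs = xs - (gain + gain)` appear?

9

Transformed code:
xs = elems // (xs + elems)
length = elems
xs = 6 + 0
emit(xs)
elems = xs[xs]
for xs in gain:
    elems = elems - xs
    process(length)
xs = xs - (gain + gain)
xs = 24 % 24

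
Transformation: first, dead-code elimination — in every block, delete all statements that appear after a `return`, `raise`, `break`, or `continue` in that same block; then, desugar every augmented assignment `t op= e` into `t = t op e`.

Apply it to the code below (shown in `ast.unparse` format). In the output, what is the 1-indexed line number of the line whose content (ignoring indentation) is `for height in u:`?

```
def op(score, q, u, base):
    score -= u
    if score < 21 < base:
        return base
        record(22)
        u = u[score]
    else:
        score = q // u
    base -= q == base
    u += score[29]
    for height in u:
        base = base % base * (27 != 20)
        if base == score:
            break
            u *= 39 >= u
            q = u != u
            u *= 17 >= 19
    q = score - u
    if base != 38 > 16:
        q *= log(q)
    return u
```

9

Transformed code:
def op(score, q, u, base):
    score = score - u
    if score < 21 < base:
        return base
    else:
        score = q // u
    base = base - (q == base)
    u = u + score[29]
    for height in u:
        base = base % base * (27 != 20)
        if base == score:
            break
    q = score - u
    if base != 38 > 16:
        q = q * log(q)
    return u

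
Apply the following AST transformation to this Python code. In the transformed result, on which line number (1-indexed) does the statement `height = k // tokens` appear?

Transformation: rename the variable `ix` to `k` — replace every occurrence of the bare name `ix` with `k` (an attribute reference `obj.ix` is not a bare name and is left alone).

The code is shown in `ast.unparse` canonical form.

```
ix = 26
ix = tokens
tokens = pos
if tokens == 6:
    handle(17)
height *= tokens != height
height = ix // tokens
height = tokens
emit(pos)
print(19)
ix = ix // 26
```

Transformed code:
k = 26
k = tokens
tokens = pos
if tokens == 6:
    handle(17)
height *= tokens != height
height = k // tokens
height = tokens
emit(pos)
print(19)
k = k // 26

7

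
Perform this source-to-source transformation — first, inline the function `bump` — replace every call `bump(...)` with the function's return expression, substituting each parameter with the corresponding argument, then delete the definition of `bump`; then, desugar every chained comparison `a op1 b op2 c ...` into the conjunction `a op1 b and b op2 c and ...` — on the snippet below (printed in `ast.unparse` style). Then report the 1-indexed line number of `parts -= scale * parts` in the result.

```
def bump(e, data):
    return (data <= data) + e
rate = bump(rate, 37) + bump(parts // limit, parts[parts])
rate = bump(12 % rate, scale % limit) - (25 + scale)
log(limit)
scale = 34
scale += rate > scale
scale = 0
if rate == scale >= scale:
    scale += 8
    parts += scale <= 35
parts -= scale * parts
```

Transformed code:
rate = (37 <= 37) + rate + ((parts[parts] <= parts[parts]) + parts // limit)
rate = (scale % limit <= scale % limit) + 12 % rate - (25 + scale)
log(limit)
scale = 34
scale += rate > scale
scale = 0
if rate == scale and scale >= scale:
    scale += 8
    parts += scale <= 35
parts -= scale * parts

10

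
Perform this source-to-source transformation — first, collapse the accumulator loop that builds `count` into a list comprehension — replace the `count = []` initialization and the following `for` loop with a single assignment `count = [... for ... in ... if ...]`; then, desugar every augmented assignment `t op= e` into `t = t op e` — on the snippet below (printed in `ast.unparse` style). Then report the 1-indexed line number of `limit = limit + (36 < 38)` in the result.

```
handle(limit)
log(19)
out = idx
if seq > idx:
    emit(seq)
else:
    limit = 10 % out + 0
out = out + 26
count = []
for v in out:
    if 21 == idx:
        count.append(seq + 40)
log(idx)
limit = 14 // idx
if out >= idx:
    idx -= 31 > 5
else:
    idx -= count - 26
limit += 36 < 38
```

16

Transformed code:
handle(limit)
log(19)
out = idx
if seq > idx:
    emit(seq)
else:
    limit = 10 % out + 0
out = out + 26
count = [seq + 40 for v in out if 21 == idx]
log(idx)
limit = 14 // idx
if out >= idx:
    idx = idx - (31 > 5)
else:
    idx = idx - (count - 26)
limit = limit + (36 < 38)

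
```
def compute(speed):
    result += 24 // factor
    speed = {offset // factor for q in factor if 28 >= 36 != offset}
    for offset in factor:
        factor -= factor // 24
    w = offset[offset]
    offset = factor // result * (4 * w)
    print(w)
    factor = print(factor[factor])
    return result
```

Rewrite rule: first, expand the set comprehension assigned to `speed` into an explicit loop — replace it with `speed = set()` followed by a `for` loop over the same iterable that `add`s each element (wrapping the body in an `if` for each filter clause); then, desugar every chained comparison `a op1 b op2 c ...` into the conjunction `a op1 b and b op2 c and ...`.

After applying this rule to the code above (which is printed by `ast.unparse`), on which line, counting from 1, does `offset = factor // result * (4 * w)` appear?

10

Transformed code:
def compute(speed):
    result += 24 // factor
    speed = set()
    for q in factor:
        if 28 >= 36 and 36 != offset:
            speed.add(offset // factor)
    for offset in factor:
        factor -= factor // 24
    w = offset[offset]
    offset = factor // result * (4 * w)
    print(w)
    factor = print(factor[factor])
    return result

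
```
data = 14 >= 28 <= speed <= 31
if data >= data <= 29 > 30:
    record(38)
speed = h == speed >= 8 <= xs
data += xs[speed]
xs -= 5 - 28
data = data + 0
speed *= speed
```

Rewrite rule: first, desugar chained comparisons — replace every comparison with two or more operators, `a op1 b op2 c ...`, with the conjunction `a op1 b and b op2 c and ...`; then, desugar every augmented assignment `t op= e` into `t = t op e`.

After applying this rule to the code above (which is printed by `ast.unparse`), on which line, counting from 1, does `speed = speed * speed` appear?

Transformed code:
data = 14 >= 28 and 28 <= speed and (speed <= 31)
if data >= data and data <= 29 and (29 > 30):
    record(38)
speed = h == speed and speed >= 8 and (8 <= xs)
data = data + xs[speed]
xs = xs - (5 - 28)
data = data + 0
speed = speed * speed

8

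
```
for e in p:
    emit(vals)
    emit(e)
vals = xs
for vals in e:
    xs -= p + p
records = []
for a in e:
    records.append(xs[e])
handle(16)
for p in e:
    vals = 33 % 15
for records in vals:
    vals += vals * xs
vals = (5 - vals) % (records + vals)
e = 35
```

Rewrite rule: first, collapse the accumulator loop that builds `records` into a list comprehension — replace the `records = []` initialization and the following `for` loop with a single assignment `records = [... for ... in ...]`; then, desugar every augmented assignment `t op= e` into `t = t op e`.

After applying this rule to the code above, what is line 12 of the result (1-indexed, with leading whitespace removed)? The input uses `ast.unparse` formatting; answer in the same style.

vals = vals + vals * xs

Transformed code:
for e in p:
    emit(vals)
    emit(e)
vals = xs
for vals in e:
    xs = xs - (p + p)
records = [xs[e] for a in e]
handle(16)
for p in e:
    vals = 33 % 15
for records in vals:
    vals = vals + vals * xs
vals = (5 - vals) % (records + vals)
e = 35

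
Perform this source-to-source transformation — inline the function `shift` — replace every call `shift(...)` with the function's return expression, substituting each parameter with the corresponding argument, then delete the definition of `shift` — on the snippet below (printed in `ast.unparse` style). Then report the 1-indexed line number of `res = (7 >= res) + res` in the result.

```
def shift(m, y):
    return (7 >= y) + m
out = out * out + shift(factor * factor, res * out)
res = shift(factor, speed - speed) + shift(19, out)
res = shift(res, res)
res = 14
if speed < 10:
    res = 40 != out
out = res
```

Transformed code:
out = out * out + ((7 >= res * out) + factor * factor)
res = (7 >= speed - speed) + factor + ((7 >= out) + 19)
res = (7 >= res) + res
res = 14
if speed < 10:
    res = 40 != out
out = res

3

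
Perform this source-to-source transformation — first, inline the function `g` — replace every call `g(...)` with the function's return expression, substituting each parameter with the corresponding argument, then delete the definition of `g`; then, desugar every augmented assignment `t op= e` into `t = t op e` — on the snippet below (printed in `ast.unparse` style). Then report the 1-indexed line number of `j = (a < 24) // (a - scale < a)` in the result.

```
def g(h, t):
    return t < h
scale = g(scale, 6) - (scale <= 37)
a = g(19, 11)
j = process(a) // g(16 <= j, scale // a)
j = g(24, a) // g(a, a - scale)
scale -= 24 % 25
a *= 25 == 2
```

Transformed code:
scale = (6 < scale) - (scale <= 37)
a = 11 < 19
j = process(a) // (scale // a < (16 <= j))
j = (a < 24) // (a - scale < a)
scale = scale - 24 % 25
a = a * (25 == 2)

4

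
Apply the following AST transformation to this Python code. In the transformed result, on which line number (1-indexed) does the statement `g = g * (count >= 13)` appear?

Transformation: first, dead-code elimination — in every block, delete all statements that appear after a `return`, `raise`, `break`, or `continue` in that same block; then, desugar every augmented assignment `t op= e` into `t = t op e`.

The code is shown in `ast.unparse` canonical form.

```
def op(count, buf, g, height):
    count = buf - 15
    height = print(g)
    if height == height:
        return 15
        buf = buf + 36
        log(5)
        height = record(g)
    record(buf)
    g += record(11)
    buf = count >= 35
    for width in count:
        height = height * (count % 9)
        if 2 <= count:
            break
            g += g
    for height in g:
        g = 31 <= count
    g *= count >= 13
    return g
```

15

Transformed code:
def op(count, buf, g, height):
    count = buf - 15
    height = print(g)
    if height == height:
        return 15
    record(buf)
    g = g + record(11)
    buf = count >= 35
    for width in count:
        height = height * (count % 9)
        if 2 <= count:
            break
    for height in g:
        g = 31 <= count
    g = g * (count >= 13)
    return g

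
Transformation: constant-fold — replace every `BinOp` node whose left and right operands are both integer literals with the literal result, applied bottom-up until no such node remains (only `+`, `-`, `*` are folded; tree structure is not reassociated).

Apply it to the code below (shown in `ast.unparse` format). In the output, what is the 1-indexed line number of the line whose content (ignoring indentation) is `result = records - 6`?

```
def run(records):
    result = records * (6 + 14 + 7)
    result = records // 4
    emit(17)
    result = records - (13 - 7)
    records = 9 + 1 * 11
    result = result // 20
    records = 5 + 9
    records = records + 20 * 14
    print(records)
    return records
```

Transformed code:
def run(records):
    result = records * 27
    result = records // 4
    emit(17)
    result = records - 6
    records = 20
    result = result // 20
    records = 14
    records = records + 280
    print(records)
    return records

5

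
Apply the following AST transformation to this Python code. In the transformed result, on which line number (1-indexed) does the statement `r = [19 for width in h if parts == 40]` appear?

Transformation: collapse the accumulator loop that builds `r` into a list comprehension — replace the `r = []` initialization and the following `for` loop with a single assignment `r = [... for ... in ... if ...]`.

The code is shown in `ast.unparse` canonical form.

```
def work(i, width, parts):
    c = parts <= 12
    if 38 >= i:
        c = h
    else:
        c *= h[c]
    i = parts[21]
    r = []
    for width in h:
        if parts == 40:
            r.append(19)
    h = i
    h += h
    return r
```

Transformed code:
def work(i, width, parts):
    c = parts <= 12
    if 38 >= i:
        c = h
    else:
        c *= h[c]
    i = parts[21]
    r = [19 for width in h if parts == 40]
    h = i
    h += h
    return r

8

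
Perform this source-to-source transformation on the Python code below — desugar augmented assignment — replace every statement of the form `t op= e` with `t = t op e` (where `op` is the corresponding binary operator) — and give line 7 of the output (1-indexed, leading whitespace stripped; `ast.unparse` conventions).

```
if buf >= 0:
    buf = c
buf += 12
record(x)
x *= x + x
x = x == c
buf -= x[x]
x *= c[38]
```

buf = buf - x[x]

Transformed code:
if buf >= 0:
    buf = c
buf = buf + 12
record(x)
x = x * (x + x)
x = x == c
buf = buf - x[x]
x = x * c[38]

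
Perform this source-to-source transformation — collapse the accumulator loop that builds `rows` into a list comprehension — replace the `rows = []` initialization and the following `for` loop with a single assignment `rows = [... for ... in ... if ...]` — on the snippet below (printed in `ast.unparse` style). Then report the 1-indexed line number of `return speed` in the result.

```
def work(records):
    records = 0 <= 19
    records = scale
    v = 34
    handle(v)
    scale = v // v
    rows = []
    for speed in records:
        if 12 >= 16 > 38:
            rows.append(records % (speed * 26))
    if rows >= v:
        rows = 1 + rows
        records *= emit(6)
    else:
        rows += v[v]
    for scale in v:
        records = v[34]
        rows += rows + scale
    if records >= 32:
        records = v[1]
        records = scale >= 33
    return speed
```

Transformed code:
def work(records):
    records = 0 <= 19
    records = scale
    v = 34
    handle(v)
    scale = v // v
    rows = [records % (speed * 26) for speed in records if 12 >= 16 > 38]
    if rows >= v:
        rows = 1 + rows
        records *= emit(6)
    else:
        rows += v[v]
    for scale in v:
        records = v[34]
        rows += rows + scale
    if records >= 32:
        records = v[1]
        records = scale >= 33
    return speed

19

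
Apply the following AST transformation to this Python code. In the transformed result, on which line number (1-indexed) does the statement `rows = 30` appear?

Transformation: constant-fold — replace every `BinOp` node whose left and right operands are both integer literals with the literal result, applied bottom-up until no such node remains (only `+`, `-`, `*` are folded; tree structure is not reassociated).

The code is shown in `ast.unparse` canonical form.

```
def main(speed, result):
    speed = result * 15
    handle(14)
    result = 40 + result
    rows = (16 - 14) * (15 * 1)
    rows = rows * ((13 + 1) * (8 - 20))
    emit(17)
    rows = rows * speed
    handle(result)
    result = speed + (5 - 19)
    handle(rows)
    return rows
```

5

Transformed code:
def main(speed, result):
    speed = result * 15
    handle(14)
    result = 40 + result
    rows = 30
    rows = rows * -168
    emit(17)
    rows = rows * speed
    handle(result)
    result = speed + -14
    handle(rows)
    return rows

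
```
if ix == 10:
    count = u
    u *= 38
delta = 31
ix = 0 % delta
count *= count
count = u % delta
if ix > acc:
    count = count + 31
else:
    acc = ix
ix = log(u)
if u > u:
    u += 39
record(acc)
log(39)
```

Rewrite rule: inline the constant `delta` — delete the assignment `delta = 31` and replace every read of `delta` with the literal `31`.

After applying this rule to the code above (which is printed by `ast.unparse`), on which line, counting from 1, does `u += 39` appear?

13

Transformed code:
if ix == 10:
    count = u
    u *= 38
ix = 0 % 31
count *= count
count = u % 31
if ix > acc:
    count = count + 31
else:
    acc = ix
ix = log(u)
if u > u:
    u += 39
record(acc)
log(39)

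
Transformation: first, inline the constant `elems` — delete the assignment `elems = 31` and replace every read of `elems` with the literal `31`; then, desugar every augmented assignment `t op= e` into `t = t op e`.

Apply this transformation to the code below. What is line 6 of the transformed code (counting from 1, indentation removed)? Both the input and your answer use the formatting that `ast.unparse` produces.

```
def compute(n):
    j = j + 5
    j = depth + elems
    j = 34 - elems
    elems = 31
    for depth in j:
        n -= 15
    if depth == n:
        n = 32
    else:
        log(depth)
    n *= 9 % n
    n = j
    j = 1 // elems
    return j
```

n = n - 15

Transformed code:
def compute(n):
    j = j + 5
    j = depth + 31
    j = 34 - 31
    for depth in j:
        n = n - 15
    if depth == n:
        n = 32
    else:
        log(depth)
    n = n * (9 % n)
    n = j
    j = 1 // 31
    return j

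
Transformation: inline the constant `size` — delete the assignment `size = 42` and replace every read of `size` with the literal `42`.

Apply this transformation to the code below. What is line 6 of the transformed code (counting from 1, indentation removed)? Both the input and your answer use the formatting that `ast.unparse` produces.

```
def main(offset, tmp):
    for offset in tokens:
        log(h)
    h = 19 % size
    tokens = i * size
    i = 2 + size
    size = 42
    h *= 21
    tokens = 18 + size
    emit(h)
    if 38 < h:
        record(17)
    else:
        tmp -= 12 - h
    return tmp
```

Transformed code:
def main(offset, tmp):
    for offset in tokens:
        log(h)
    h = 19 % 42
    tokens = i * 42
    i = 2 + 42
    h *= 21
    tokens = 18 + 42
    emit(h)
    if 38 < h:
        record(17)
    else:
        tmp -= 12 - h
    return tmp

i = 2 + 42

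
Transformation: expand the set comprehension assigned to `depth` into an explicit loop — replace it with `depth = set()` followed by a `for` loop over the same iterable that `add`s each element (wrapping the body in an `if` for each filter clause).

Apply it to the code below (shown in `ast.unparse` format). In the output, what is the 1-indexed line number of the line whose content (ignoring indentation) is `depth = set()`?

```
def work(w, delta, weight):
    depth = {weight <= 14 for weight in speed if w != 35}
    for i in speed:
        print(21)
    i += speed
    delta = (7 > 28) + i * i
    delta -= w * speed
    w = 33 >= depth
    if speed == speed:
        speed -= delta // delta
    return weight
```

2

Transformed code:
def work(w, delta, weight):
    depth = set()
    for weight in speed:
        if w != 35:
            depth.add(weight <= 14)
    for i in speed:
        print(21)
    i += speed
    delta = (7 > 28) + i * i
    delta -= w * speed
    w = 33 >= depth
    if speed == speed:
        speed -= delta // delta
    return weight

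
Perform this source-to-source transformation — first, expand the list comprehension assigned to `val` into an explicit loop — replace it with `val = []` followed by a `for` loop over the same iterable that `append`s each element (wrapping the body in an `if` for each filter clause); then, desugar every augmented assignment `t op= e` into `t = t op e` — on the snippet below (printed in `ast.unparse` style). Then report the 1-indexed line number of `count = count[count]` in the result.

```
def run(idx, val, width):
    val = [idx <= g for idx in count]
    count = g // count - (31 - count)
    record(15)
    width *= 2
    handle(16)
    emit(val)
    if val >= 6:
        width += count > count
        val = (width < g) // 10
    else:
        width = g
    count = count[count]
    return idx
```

15

Transformed code:
def run(idx, val, width):
    val = []
    for idx in count:
        val.append(idx <= g)
    count = g // count - (31 - count)
    record(15)
    width = width * 2
    handle(16)
    emit(val)
    if val >= 6:
        width = width + (count > count)
        val = (width < g) // 10
    else:
        width = g
    count = count[count]
    return idx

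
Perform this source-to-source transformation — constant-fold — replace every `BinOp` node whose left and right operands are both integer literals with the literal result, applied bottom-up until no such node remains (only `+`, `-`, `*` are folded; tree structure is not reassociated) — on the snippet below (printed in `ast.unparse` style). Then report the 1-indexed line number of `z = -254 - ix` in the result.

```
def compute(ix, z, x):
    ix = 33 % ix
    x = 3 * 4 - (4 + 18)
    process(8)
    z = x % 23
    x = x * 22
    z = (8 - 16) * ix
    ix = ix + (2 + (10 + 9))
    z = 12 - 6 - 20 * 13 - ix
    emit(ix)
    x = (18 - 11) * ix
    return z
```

9

Transformed code:
def compute(ix, z, x):
    ix = 33 % ix
    x = -10
    process(8)
    z = x % 23
    x = x * 22
    z = -8 * ix
    ix = ix + 21
    z = -254 - ix
    emit(ix)
    x = 7 * ix
    return z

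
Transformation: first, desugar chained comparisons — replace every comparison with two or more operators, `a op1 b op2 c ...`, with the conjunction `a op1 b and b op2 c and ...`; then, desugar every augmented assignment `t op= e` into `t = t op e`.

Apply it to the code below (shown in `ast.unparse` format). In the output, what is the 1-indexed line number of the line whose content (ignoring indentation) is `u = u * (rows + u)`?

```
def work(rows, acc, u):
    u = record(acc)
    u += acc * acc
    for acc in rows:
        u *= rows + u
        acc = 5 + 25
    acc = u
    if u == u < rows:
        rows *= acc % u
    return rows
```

Transformed code:
def work(rows, acc, u):
    u = record(acc)
    u = u + acc * acc
    for acc in rows:
        u = u * (rows + u)
        acc = 5 + 25
    acc = u
    if u == u and u < rows:
        rows = rows * (acc % u)
    return rows

5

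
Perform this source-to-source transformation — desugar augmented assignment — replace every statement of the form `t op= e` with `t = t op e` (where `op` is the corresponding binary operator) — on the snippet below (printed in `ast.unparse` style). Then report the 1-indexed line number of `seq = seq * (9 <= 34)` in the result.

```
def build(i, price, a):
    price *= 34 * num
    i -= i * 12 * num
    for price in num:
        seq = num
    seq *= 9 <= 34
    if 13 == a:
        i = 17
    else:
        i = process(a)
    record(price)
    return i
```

6

Transformed code:
def build(i, price, a):
    price = price * (34 * num)
    i = i - i * 12 * num
    for price in num:
        seq = num
    seq = seq * (9 <= 34)
    if 13 == a:
        i = 17
    else:
        i = process(a)
    record(price)
    return i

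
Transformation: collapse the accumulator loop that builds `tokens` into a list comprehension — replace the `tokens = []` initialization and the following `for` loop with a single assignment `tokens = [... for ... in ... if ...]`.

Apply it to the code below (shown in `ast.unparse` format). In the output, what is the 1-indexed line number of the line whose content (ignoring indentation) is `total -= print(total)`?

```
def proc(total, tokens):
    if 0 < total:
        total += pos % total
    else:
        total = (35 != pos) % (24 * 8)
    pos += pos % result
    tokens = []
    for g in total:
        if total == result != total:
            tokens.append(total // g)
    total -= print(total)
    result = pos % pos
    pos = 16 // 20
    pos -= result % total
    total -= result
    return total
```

8

Transformed code:
def proc(total, tokens):
    if 0 < total:
        total += pos % total
    else:
        total = (35 != pos) % (24 * 8)
    pos += pos % result
    tokens = [total // g for g in total if total == result != total]
    total -= print(total)
    result = pos % pos
    pos = 16 // 20
    pos -= result % total
    total -= result
    return total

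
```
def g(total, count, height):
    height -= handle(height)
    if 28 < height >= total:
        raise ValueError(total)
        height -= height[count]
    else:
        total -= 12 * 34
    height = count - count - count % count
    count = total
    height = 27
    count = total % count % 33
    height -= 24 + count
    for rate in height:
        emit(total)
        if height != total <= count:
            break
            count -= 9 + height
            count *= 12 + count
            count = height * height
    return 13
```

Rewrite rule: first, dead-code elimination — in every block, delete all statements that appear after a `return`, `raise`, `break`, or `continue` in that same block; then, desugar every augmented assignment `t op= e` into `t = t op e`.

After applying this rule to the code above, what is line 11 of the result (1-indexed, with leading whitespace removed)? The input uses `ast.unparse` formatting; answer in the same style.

height = height - (24 + count)

Transformed code:
def g(total, count, height):
    height = height - handle(height)
    if 28 < height >= total:
        raise ValueError(total)
    else:
        total = total - 12 * 34
    height = count - count - count % count
    count = total
    height = 27
    count = total % count % 33
    height = height - (24 + count)
    for rate in height:
        emit(total)
        if height != total <= count:
            break
    return 13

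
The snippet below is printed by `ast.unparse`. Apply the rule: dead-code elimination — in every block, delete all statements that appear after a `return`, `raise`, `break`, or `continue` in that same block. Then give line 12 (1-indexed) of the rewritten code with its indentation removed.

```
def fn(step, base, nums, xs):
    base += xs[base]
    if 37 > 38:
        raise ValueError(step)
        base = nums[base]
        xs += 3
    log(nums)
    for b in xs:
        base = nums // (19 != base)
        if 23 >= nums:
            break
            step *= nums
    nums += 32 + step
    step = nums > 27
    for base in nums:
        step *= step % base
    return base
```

for base in nums:

Transformed code:
def fn(step, base, nums, xs):
    base += xs[base]
    if 37 > 38:
        raise ValueError(step)
    log(nums)
    for b in xs:
        base = nums // (19 != base)
        if 23 >= nums:
            break
    nums += 32 + step
    step = nums > 27
    for base in nums:
        step *= step % base
    return base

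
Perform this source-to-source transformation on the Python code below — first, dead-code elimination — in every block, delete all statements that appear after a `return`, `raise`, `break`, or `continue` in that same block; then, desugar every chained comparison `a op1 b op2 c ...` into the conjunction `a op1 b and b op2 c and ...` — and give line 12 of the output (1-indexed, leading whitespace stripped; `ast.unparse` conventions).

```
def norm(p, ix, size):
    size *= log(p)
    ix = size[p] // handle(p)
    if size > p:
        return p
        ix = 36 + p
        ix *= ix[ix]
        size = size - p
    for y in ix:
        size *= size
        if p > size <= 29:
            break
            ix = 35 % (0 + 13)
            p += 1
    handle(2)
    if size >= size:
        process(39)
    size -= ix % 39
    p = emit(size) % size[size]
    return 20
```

Transformed code:
def norm(p, ix, size):
    size *= log(p)
    ix = size[p] // handle(p)
    if size > p:
        return p
    for y in ix:
        size *= size
        if p > size and size <= 29:
            break
    handle(2)
    if size >= size:
        process(39)
    size -= ix % 39
    p = emit(size) % size[size]
    return 20

process(39)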